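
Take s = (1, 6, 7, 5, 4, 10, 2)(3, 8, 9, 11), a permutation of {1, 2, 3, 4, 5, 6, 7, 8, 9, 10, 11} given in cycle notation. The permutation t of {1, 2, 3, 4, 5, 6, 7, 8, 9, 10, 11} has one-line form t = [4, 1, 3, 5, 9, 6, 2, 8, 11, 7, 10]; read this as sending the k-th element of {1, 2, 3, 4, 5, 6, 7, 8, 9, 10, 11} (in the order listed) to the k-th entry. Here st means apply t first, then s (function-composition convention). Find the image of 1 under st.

First apply t: t(1) = 4, then s(4) = 10. Thus (st)(1) = 10.

10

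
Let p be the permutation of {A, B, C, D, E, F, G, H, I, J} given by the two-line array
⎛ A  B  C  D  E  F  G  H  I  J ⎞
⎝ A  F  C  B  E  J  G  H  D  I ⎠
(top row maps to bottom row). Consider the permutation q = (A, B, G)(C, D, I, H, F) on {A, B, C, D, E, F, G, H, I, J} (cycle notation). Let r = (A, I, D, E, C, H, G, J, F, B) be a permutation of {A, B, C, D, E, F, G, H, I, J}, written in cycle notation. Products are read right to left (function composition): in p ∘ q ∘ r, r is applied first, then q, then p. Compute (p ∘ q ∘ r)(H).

A

Apply the permutations in order: r(H) = G, then q(G) = A, then p(A) = A. So (p ∘ q ∘ r)(H) = A.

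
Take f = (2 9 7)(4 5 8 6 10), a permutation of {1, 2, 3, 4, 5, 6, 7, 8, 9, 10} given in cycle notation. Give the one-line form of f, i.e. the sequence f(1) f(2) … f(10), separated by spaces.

1 9 3 5 8 10 2 6 7 4

Reading each image from the cycles: 1↦1, 2↦9, 3↦3, 4↦5, 5↦8, 6↦10, 7↦2, 8↦6, 9↦7, 10↦4.
So the one-line form is 1 9 3 5 8 10 2 6 7 4.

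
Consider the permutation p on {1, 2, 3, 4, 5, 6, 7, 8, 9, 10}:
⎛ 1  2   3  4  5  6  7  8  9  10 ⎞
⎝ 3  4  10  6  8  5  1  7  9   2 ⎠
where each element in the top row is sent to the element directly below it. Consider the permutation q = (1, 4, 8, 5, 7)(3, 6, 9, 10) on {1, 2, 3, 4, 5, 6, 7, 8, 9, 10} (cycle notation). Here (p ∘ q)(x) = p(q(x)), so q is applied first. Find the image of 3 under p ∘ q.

q(3) = 6, then p(6) = 5; composing gives (p ∘ q)(3) = 5.

5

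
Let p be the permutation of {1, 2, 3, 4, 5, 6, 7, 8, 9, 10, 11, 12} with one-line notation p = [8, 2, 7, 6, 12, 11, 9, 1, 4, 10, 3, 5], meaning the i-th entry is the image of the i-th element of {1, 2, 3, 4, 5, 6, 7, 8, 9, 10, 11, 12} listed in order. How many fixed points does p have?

2

The fixed points (elements with p(x) = x) are {2, 10}, so there are 2.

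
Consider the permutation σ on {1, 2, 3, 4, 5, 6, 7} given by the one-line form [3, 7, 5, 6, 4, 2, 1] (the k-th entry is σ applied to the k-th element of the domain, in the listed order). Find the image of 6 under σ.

2

6 is element number 6 of the domain, and entry number 6 of the one-line form is 2, so σ(6) = 2.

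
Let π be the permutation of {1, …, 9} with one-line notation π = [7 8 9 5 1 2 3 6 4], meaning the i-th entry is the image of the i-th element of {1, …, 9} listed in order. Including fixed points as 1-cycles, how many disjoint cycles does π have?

The cycle decomposition is (1 7 3 9 4 5)(2 8 6), which has 2 cycles (counting 1-cycles).

2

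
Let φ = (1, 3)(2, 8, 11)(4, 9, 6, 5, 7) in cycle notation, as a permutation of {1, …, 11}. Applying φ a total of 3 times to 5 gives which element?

9

5 lies in the 5-cycle (4, 9, 6, 5, 7).
Stepping 3 places around the cycle: 5 → 7 → 4 → 9.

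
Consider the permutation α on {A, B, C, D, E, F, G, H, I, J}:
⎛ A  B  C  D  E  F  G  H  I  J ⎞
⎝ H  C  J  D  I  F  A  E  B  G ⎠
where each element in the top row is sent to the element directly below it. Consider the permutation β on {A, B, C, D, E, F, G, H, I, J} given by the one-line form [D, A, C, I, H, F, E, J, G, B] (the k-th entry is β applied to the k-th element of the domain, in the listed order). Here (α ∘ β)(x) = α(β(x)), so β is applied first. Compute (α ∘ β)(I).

A

β(I) = G, then α(G) = A; composing gives (α ∘ β)(I) = A.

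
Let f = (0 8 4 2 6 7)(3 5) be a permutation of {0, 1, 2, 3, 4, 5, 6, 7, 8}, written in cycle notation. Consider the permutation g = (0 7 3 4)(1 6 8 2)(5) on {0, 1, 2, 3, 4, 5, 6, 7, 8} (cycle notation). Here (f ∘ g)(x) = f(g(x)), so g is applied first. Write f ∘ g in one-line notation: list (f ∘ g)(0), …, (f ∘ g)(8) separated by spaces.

0 7 1 2 8 3 4 5 6

(f ∘ g)(x) = f(g(x)). Computing each image: f(g(0)) = f(7) = 0, f(g(1)) = f(6) = 7, f(g(2)) = f(1) = 1, f(g(3)) = f(4) = 2, f(g(4)) = f(0) = 8, f(g(5)) = f(5) = 3, f(g(6)) = f(8) = 4, f(g(7)) = f(3) = 5, f(g(8)) = f(2) = 6.
Hence f ∘ g = [0 7 1 2 8 3 4 5 6].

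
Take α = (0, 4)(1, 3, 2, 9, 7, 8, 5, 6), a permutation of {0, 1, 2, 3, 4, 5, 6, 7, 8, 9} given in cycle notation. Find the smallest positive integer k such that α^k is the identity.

The cycle type of α is (8, 2).
The order is lcm(8, 2) = 8.

8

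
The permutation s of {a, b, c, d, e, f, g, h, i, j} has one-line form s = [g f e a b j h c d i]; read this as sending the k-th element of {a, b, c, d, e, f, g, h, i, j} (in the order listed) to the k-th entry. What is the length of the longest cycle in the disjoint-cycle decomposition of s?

10

Decomposing into disjoint cycles gives (a g h c e b f j i d); the longest has length 10.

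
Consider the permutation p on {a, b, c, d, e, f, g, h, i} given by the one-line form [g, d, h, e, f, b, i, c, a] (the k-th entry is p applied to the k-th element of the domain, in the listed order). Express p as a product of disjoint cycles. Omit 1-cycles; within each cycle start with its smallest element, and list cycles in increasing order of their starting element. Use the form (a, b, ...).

(a, g, i)(b, d, e, f)(c, h)

From a: a → g → i → a, closing the cycle (a, g, i).
Repeating from the next unused element and collecting all non-trivial cycles gives (a, g, i)(b, d, e, f)(c, h).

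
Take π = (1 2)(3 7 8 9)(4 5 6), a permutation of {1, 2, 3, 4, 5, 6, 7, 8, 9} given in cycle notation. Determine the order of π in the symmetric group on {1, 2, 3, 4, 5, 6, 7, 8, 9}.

The cycle type of π is (4, 3, 2).
The order is lcm(4, 3, 2) = 12.

12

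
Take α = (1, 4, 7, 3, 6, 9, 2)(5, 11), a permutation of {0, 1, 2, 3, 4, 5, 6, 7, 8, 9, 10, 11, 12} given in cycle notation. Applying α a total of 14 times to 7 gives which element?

7 lies in the 7-cycle (1, 4, 7, 3, 6, 9, 2).
Powers repeat with period 7 on this cycle, and 14 mod 7 = 0, so α^14(7) = α^0(7).
So α^14(7) = 7.

7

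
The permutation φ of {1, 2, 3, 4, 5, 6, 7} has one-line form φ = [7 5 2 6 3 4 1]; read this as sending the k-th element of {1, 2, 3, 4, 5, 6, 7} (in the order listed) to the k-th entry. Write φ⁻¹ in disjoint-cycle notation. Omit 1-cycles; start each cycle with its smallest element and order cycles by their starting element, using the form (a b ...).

The cycle decomposition of φ is (1 7)(2 5 3)(4 6).
Reversing each cycle (and rotating so the smallest element leads) gives φ⁻¹ = (1 7)(2 3 5)(4 6).

(1 7)(2 3 5)(4 6)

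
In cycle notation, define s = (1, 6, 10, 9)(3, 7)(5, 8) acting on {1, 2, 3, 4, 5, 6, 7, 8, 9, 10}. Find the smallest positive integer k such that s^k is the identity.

4

The disjoint cycles have lengths 4, 2, 2, 1, 1.
The order is lcm(4, 2, 2) = 4.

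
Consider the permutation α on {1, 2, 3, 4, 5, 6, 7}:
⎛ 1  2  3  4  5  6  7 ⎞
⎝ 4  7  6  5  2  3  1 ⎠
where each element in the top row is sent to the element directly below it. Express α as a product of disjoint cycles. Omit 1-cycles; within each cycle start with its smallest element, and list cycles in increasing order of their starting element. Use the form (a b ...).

(1 4 5 2 7)(3 6)

From 1: 1 → 4 → 5 → 2 → 7 → 1, closing the cycle (1 4 5 2 7).
Repeating from the next unused element and collecting all non-trivial cycles gives (1 4 5 2 7)(3 6).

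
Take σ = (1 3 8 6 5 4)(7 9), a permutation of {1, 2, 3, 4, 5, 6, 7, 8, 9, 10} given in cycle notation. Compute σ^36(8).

8

8 lies in the 6-cycle (1 3 8 6 5 4).
On a 6-cycle, σ^6 is the identity, so σ^36 = σ^0 there (36 ≡ 0 mod 6).
So σ^36(8) = 8.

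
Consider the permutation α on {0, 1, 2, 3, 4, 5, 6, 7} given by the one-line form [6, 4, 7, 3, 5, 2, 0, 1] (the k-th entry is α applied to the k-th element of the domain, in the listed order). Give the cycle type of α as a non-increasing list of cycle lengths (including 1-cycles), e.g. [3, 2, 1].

The disjoint cycles are (0 6)(1 4 5 2 7)(3), with lengths 5, 2, 1 in non-increasing order.

[5, 2, 1]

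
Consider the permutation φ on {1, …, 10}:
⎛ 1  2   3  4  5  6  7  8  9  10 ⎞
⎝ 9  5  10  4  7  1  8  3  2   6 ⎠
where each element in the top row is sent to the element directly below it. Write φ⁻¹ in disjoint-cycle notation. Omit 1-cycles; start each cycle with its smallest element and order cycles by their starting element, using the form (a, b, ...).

(1, 6, 10, 3, 8, 7, 5, 2, 9)

The cycle decomposition of φ is (1, 9, 2, 5, 7, 8, 3, 10, 6).
Reversing each cycle (and rotating so the smallest element leads) gives φ⁻¹ = (1, 6, 10, 3, 8, 7, 5, 2, 9).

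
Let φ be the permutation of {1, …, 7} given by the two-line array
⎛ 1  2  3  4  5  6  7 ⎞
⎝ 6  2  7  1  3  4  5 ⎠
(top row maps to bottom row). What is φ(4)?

The entry below 4 in the array is 1, so φ(4) = 1.

1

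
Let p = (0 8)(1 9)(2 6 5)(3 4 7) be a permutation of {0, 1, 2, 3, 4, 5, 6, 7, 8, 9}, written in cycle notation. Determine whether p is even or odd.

The cycle lengths are 3, 3, 2, 2.
A cycle of length ℓ contributes ℓ−1 transpositions, so p is a product of 2 + 2 + 1 + 1 = 6 transpositions — even.

even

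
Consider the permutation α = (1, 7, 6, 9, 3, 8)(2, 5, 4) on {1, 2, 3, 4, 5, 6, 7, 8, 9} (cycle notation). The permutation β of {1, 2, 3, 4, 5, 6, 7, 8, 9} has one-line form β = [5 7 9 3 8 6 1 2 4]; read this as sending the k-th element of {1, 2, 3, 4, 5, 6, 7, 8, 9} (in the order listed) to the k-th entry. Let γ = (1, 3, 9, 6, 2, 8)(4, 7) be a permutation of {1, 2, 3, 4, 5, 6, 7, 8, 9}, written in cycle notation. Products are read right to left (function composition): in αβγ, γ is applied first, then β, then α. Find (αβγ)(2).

(αβγ)(2) = α(β(γ(2))). γ(2) = 8, then β(8) = 2, then α(2) = 5, so the result is 5.

5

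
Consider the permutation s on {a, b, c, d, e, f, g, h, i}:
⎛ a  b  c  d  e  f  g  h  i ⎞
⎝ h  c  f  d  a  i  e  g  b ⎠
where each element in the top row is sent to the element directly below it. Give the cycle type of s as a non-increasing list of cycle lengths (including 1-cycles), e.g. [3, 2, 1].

The disjoint cycles are (a h g e)(b c f i)(d), with lengths 4, 4, 1 in non-increasing order.

[4, 4, 1]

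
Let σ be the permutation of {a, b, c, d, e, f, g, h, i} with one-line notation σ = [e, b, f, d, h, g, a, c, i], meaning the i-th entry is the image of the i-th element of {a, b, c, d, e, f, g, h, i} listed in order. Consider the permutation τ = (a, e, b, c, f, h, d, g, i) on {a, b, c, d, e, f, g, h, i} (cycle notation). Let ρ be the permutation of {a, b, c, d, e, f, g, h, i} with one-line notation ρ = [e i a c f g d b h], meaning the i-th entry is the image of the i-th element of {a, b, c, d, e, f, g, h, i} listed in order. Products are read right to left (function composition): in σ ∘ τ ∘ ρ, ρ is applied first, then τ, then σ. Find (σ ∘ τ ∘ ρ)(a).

Apply the permutations in order: ρ(a) = e, then τ(e) = b, then σ(b) = b. So (σ ∘ τ ∘ ρ)(a) = b.

b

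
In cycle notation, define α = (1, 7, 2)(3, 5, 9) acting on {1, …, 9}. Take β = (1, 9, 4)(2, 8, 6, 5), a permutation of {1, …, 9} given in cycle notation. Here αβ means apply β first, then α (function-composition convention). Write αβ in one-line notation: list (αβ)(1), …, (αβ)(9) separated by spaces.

3 8 5 7 1 9 2 6 4

(αβ)(x) = α(β(x)). Computing each image: α(β(1)) = α(9) = 3, α(β(2)) = α(8) = 8, α(β(3)) = α(3) = 5, α(β(4)) = α(1) = 7, α(β(5)) = α(2) = 1, α(β(6)) = α(5) = 9, α(β(7)) = α(7) = 2, α(β(8)) = α(6) = 6, α(β(9)) = α(4) = 4.
Hence αβ = [3 8 5 7 1 9 2 6 4].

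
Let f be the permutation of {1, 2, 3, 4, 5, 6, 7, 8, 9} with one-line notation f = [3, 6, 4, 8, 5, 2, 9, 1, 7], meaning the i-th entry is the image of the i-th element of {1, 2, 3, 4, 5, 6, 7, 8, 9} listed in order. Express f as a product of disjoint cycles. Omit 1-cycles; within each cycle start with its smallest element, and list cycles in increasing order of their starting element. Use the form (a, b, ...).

(1, 3, 4, 8)(2, 6)(7, 9)

Iterating f from 1 gives 1 → 3 → 4 → 8 → 1; that is the 4-cycle (1, 3, 4, 8).
Repeating from the next unused element and collecting all non-trivial cycles gives (1, 3, 4, 8)(2, 6)(7, 9).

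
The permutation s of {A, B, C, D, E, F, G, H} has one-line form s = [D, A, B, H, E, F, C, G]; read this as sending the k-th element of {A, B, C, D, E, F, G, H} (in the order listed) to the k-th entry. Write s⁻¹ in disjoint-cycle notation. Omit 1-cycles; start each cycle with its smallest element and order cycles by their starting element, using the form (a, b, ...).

The cycle decomposition of s is (A, D, H, G, C, B).
Reversing each cycle (and rotating so the smallest element leads) gives s⁻¹ = (A, B, C, G, H, D).

(A, B, C, G, H, D)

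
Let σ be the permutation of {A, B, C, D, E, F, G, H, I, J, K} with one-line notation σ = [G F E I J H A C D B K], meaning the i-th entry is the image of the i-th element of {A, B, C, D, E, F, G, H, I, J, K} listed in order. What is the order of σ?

6

Decomposing into disjoint cycles gives cycle lengths 6, 2, 2, 1.
The order is lcm(6, 2, 2) = 6.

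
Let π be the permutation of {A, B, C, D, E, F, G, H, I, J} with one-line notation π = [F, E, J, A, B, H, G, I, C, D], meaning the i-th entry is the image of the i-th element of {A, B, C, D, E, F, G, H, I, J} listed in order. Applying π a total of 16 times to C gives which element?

Tracing C → J → … returns to C after 7 steps, so C lies in a 7-cycle (A F H I C J D).
Powers repeat with period 7 on this cycle, and 16 mod 7 = 2, so π^16(C) = π^2(C).
Advancing 2 steps from C: C → J → D.

D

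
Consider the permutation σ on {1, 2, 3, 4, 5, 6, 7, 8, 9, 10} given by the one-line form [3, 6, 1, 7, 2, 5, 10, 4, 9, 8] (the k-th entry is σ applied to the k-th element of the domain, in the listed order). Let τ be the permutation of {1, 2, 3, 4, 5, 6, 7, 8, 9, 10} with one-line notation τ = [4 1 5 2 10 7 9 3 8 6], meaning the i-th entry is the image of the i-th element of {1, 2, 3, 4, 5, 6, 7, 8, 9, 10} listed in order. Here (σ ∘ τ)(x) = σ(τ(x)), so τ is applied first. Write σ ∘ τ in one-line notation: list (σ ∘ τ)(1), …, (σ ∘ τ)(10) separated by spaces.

7 3 2 6 8 10 9 1 4 5

(σ ∘ τ)(x) = σ(τ(x)). Computing each image: σ(τ(1)) = σ(4) = 7, σ(τ(2)) = σ(1) = 3, σ(τ(3)) = σ(5) = 2, σ(τ(4)) = σ(2) = 6, σ(τ(5)) = σ(10) = 8, σ(τ(6)) = σ(7) = 10, σ(τ(7)) = σ(9) = 9, σ(τ(8)) = σ(3) = 1, σ(τ(9)) = σ(8) = 4, σ(τ(10)) = σ(6) = 5.
Hence σ ∘ τ = [7 3 2 6 8 10 9 1 4 5].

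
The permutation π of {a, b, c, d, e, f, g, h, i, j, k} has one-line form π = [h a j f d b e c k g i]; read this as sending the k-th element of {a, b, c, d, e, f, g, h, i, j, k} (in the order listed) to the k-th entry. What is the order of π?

Decomposing into disjoint cycles gives cycle lengths 9, 2.
The order of π is the least common multiple of its cycle lengths: lcm(9, 2) = 18.

18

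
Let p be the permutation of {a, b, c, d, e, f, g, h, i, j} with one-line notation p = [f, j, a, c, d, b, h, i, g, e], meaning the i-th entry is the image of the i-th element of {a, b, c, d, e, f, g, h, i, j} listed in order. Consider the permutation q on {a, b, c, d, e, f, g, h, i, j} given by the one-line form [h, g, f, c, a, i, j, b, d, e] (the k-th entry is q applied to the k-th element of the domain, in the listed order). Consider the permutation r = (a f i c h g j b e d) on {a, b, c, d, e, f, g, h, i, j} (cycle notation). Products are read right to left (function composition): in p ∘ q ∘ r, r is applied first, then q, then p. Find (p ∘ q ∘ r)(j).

h

Chase j: r(j) = b; q(b) = g; p(g) = h. Hence (p ∘ q ∘ r)(j) = h.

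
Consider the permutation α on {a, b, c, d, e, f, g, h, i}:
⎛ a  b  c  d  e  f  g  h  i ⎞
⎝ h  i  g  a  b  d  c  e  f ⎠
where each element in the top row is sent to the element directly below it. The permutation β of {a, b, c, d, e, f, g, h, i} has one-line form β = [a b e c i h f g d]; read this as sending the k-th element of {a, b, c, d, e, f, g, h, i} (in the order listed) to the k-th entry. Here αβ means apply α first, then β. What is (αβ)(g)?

α(g) = c, then β(c) = e; composing gives (αβ)(g) = e.

e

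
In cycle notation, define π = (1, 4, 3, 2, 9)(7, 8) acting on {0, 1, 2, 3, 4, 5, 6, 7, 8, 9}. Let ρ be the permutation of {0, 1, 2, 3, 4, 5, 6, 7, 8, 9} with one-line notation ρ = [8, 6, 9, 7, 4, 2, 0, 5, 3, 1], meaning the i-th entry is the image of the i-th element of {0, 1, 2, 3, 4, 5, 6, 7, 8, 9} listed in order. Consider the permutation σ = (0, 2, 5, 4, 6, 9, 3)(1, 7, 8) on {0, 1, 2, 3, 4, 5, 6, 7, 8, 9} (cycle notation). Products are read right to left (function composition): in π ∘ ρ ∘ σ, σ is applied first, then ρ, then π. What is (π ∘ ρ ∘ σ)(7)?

(π ∘ ρ ∘ σ)(7) = π(ρ(σ(7))). σ(7) = 8, then ρ(8) = 3, then π(3) = 2, so the result is 2.

2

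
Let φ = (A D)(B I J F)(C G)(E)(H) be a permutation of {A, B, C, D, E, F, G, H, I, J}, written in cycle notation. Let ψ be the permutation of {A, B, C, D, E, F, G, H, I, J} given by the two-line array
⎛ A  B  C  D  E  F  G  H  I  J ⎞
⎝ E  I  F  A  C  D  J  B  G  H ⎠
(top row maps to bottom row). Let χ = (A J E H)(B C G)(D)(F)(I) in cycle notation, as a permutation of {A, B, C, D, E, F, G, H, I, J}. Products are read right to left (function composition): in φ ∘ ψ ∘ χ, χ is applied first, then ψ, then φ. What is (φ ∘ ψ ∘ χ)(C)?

Chase C: χ(C) = G; ψ(G) = J; φ(J) = F. Hence (φ ∘ ψ ∘ χ)(C) = F.

F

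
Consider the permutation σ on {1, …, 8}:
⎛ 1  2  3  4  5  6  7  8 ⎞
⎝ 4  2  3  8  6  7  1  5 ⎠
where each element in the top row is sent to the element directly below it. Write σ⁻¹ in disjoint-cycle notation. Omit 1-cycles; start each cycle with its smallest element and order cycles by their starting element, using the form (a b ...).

(1 7 6 5 8 4)

The cycle decomposition of σ is (1 4 8 5 6 7).
Reversing each cycle (and rotating so the smallest element leads) gives σ⁻¹ = (1 7 6 5 8 4).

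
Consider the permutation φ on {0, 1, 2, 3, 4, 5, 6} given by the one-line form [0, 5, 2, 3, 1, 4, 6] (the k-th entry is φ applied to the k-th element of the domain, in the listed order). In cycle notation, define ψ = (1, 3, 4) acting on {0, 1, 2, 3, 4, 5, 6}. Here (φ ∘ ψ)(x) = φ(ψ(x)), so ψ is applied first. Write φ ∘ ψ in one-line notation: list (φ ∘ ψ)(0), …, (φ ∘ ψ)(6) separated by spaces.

For each element, apply ψ then φ: 0 → 0 → 0; 1 → 3 → 3; 2 → 2 → 2; 3 → 4 → 1; 4 → 1 → 5; 5 → 5 → 4; 6 → 6 → 6.
So φ ∘ ψ in one-line form is 0 3 2 1 5 4 6.

0 3 2 1 5 4 6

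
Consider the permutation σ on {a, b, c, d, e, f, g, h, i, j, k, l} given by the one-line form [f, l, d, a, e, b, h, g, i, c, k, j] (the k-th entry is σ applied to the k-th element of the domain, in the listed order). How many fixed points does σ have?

3

The fixed points (elements with σ(x) = x) are {e, i, k}, so there are 3.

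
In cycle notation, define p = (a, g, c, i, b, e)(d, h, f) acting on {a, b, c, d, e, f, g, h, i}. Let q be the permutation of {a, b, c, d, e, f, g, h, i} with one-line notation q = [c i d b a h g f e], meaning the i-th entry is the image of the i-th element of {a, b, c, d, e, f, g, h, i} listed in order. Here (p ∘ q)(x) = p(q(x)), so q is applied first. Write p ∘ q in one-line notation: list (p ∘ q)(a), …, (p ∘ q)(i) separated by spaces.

i b h e g f c d a

Chase each element through q then p: a → c → i; b → i → b; c → d → h; d → b → e; e → a → g; f → h → f; g → g → c; h → f → d; i → e → a.
So p ∘ q in one-line form is i b h e g f c d a.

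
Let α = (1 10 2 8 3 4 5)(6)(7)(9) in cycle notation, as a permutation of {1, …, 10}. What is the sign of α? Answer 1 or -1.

1

The cycle lengths are 7, 1, 1, 1.
A cycle is odd iff its length is even; α has 0 even-length cycles, so sgn(α) = (−1)^0 and α is even.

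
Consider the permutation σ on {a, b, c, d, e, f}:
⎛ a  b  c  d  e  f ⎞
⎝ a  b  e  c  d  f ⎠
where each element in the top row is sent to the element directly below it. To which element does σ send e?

d

The entry below e in the array is d, so σ(e) = d.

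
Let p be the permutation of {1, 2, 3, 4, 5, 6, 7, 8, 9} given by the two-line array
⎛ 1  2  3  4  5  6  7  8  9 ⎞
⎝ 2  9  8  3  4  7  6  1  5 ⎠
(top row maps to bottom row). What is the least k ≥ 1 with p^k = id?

The disjoint-cycle form of p has cycle lengths 7, 2.
The order is lcm(7, 2) = 14.

14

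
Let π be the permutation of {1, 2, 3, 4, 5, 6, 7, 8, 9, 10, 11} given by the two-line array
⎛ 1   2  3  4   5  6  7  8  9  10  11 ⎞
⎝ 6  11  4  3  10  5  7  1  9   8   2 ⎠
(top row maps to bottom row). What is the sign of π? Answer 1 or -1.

In disjoint-cycle form the cycle lengths are 5, 2, 2, 1, 1.
A cycle of length ℓ contributes ℓ−1 transpositions, so π is a product of 4 + 1 + 1 = 6 transpositions — even.

1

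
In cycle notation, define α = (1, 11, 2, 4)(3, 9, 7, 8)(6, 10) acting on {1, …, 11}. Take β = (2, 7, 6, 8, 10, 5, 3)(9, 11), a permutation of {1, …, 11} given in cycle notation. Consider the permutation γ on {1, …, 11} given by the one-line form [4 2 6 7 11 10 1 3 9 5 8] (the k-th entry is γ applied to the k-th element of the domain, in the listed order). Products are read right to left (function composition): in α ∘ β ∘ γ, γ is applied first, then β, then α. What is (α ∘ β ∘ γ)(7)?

Apply the permutations in order: γ(7) = 1, then β(1) = 1, then α(1) = 11. So (α ∘ β ∘ γ)(7) = 11.

11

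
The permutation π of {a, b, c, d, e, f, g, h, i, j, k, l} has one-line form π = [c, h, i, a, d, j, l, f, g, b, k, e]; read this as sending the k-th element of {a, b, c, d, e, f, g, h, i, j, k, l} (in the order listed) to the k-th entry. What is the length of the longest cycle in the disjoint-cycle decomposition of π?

7

Decomposing into disjoint cycles gives (a, c, i, g, l, e, d)(b, h, f, j); the longest has length 7.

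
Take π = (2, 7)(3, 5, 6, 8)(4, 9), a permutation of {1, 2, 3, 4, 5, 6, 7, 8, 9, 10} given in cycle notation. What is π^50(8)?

5

8 lies in the 4-cycle (3, 5, 6, 8).
Since the cycle has length 4, π^50 acts on it the same as π^2 (50 mod 4 = 2).
Stepping 2 places around the cycle: 8 → 3 → 5.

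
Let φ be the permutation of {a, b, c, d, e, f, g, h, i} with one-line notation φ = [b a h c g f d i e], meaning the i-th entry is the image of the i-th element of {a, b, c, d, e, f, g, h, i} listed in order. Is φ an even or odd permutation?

even

In disjoint-cycle form the cycle lengths are 6, 2, 1.
A cycle is odd iff its length is even; φ has 2 even-length cycles, so sgn(φ) = (−1)^2 and φ is even.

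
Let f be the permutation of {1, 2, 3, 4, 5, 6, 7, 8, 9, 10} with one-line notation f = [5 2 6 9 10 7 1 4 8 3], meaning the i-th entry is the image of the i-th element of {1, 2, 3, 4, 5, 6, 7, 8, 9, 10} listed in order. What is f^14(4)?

Tracing 4 → 9 → … returns to 4 after 3 steps, so 4 lies in a 3-cycle (4 9 8).
Since the cycle has length 3, f^14 acts on it the same as f^2 (14 mod 3 = 2).
Advancing 2 steps from 4: 4 → 9 → 8.

8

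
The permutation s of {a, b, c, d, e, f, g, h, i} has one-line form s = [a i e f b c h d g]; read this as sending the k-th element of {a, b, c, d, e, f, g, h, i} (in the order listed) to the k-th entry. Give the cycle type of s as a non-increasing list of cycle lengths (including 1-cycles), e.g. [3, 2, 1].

[8, 1]

The disjoint cycles are (a)(b i g h d f c e), with lengths 8, 1 in non-increasing order.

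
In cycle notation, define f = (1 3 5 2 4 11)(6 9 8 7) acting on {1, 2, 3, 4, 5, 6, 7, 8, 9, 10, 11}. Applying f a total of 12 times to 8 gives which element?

8

8 lies in the 4-cycle (6 9 8 7).
Powers repeat with period 4 on this cycle, and 12 mod 4 = 0, so f^12(8) = f^0(8).
So f^12(8) = 8.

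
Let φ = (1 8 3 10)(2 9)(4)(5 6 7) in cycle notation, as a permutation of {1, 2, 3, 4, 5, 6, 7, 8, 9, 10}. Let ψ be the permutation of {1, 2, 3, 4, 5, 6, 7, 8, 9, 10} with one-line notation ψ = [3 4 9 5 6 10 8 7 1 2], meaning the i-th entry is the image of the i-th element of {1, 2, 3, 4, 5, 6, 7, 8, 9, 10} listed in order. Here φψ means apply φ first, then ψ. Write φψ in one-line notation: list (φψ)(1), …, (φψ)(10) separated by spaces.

(φψ)(x) = ψ(φ(x)). Computing each image: ψ(φ(1)) = ψ(8) = 7, ψ(φ(2)) = ψ(9) = 1, ψ(φ(3)) = ψ(10) = 2, ψ(φ(4)) = ψ(4) = 5, ψ(φ(5)) = ψ(6) = 10, ψ(φ(6)) = ψ(7) = 8, ψ(φ(7)) = ψ(5) = 6, ψ(φ(8)) = ψ(3) = 9, ψ(φ(9)) = ψ(2) = 4, ψ(φ(10)) = ψ(1) = 3.
Hence φψ = [7 1 2 5 10 8 6 9 4 3].

7 1 2 5 10 8 6 9 4 3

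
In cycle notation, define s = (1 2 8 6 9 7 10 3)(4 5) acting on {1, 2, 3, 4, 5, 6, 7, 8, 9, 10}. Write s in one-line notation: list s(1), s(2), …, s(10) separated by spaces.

Each element maps to the next entry in its cycle (wrapping to the front): 1→2, 2→8, 3→1, 4→5, 5→4, 6→9, 7→10, 8→6, 9→7, 10→3.
So the one-line form is 2 8 1 5 4 9 10 6 7 3.

2 8 1 5 4 9 10 6 7 3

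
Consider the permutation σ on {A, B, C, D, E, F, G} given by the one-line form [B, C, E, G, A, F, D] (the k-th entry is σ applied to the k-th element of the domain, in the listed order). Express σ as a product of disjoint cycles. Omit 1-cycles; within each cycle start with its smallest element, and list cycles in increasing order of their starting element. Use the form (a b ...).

(A B C E)(D G)

Start at A and follow images: A → B → C → E → A, giving the cycle (A B C E).
Repeating from the next unused element and collecting all non-trivial cycles gives (A B C E)(D G).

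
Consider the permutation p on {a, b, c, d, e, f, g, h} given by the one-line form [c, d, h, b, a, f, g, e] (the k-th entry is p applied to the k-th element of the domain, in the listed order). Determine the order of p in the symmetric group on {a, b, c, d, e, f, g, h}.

4

The disjoint-cycle form of p has cycle lengths 4, 2, 1, 1.
The order is lcm(4, 2) = 4.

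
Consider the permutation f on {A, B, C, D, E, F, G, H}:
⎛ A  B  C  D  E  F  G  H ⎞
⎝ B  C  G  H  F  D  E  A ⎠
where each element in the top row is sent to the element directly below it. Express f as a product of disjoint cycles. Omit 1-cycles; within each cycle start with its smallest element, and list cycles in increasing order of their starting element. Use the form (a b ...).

From A: A → B → C → G → E → F → D → H → A, closing the cycle (A B C G E F D H).
Repeating from the next unused element and collecting all non-trivial cycles gives (A B C G E F D H).

(A B C G E F D H)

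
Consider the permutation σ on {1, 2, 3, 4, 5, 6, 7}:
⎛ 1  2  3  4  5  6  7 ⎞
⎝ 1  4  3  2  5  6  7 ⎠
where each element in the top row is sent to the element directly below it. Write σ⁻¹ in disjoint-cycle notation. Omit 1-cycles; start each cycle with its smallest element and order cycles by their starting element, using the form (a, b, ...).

(2, 4)

First write σ in disjoint cycles: (2, 4).
The inverse reverses every cycle; in canonical form, σ⁻¹ = (2, 4).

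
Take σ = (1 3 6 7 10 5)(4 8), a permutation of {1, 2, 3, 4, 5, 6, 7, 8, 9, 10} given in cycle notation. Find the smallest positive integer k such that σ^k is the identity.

6

The cycle type of σ is (6, 2, 1, 1).
The order is lcm(6, 2) = 6.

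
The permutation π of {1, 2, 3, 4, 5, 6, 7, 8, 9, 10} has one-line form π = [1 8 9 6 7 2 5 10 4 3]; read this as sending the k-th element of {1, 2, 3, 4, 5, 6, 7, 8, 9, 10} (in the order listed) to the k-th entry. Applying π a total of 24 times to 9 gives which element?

Tracing 9 → 4 → … returns to 9 after 7 steps, so 9 lies in a 7-cycle (2 8 10 3 9 4 6).
On a 7-cycle, π^7 is the identity, so π^24 = π^3 there (24 ≡ 3 mod 7).
Stepping 3 places around the cycle: 9 → 4 → 6 → 2.

2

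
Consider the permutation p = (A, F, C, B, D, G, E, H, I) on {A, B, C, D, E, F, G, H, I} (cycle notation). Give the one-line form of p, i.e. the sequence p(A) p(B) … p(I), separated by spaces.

F D B G H C E I A

Each element maps to the next entry in its cycle (wrapping to the front): A↦F, B↦D, C↦B, D↦G, E↦H, F↦C, G↦E, H↦I, I↦A.
Listing these in domain order gives F D B G H C E I A.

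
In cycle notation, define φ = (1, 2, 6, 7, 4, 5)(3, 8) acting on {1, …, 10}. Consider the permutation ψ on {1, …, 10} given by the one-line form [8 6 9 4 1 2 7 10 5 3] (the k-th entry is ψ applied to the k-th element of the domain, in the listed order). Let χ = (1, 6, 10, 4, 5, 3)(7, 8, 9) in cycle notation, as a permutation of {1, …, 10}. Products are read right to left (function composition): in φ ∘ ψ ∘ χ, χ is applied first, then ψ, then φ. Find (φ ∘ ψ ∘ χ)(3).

Apply the permutations in order: χ(3) = 1, then ψ(1) = 8, then φ(8) = 3. So (φ ∘ ψ ∘ χ)(3) = 3.

3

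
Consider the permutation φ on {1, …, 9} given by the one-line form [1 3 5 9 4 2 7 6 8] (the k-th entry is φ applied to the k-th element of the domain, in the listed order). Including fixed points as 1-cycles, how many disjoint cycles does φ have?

The cycle decomposition is (1)(2, 3, 5, 4, 9, 8, 6)(7), which has 3 cycles (counting 1-cycles).

3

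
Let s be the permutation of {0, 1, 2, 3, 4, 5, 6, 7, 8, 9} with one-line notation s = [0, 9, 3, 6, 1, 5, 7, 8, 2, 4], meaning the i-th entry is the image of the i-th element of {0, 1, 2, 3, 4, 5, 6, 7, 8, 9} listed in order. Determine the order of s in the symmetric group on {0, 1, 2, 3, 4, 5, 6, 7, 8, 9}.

15

Writing s as disjoint cycles, the cycle lengths are 5, 3, 1, 1.
The order of s is the least common multiple of its cycle lengths: lcm(5, 3) = 15.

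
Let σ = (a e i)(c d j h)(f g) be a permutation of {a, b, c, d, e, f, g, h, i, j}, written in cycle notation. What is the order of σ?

The cycle type of σ is (4, 3, 2, 1).
The order of σ is the least common multiple of its cycle lengths: lcm(4, 3, 2) = 12.

12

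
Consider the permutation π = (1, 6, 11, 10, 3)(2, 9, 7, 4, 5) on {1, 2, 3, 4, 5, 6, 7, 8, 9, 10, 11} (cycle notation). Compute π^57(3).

6

3 lies in the 5-cycle (1, 6, 11, 10, 3).
On a 5-cycle, π^5 is the identity, so π^57 = π^2 there (57 ≡ 2 mod 5).
Stepping 2 places around the cycle: 3 → 1 → 6.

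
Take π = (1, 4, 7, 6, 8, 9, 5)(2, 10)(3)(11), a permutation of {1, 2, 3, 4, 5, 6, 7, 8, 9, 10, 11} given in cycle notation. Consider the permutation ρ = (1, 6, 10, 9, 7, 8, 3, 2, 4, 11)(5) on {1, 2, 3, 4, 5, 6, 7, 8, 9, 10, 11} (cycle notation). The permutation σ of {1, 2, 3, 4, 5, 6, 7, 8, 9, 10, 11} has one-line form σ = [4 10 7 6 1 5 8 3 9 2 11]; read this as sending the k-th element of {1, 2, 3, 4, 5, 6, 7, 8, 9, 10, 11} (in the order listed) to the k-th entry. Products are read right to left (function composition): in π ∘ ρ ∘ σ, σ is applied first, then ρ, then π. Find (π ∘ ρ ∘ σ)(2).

5

Apply the permutations in order: σ(2) = 10, then ρ(10) = 9, then π(9) = 5. So (π ∘ ρ ∘ σ)(2) = 5.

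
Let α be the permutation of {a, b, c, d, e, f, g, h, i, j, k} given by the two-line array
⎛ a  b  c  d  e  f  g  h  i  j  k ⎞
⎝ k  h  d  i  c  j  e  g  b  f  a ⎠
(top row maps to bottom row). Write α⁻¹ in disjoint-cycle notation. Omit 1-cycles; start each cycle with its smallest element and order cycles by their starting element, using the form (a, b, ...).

(a, k)(b, i, d, c, e, g, h)(f, j)

First write α in disjoint cycles: (a, k)(b, h, g, e, c, d, i)(f, j).
Reversing each cycle (and rotating so the smallest element leads) gives α⁻¹ = (a, k)(b, i, d, c, e, g, h)(f, j).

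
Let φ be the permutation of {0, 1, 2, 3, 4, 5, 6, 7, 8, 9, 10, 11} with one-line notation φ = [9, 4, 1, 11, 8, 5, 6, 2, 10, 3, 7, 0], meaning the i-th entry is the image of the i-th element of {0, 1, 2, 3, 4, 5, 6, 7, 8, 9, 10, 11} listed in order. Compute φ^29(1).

2

Tracing 1 → 4 → … returns to 1 after 6 steps, so 1 lies in a 6-cycle (1 4 8 10 7 2).
Powers repeat with period 6 on this cycle, and 29 mod 6 = 5, so φ^29(1) = φ^5(1).
Stepping 5 places around the cycle: 1 → 4 → 8 → 10 → 7 → 2.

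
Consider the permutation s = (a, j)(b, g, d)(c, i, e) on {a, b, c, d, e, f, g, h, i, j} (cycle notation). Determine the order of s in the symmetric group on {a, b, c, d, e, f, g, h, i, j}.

The disjoint cycles have lengths 3, 3, 2, 1, 1.
The order is lcm(3, 3, 2) = 6.

6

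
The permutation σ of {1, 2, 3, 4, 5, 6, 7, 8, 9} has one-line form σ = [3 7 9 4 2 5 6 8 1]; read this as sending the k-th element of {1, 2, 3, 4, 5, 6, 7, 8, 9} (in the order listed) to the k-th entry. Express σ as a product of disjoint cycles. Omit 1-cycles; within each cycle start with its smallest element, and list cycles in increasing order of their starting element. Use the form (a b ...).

Start at 1 and follow images: 1 → 3 → 9 → 1, giving the cycle (1 3 9).
Repeating from the next unused element and collecting all non-trivial cycles gives (1 3 9)(2 7 6 5).

(1 3 9)(2 7 6 5)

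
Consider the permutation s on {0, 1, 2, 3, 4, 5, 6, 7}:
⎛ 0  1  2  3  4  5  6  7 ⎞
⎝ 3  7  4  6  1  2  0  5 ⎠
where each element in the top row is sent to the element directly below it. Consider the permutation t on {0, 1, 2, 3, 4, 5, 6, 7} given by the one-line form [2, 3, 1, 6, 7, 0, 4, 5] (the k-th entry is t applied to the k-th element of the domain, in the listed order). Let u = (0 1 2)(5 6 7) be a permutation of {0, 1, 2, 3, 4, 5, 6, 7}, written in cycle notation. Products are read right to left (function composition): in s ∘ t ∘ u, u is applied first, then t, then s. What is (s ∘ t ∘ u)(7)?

Chase 7: u(7) = 5; t(5) = 0; s(0) = 3. Hence (s ∘ t ∘ u)(7) = 3.

3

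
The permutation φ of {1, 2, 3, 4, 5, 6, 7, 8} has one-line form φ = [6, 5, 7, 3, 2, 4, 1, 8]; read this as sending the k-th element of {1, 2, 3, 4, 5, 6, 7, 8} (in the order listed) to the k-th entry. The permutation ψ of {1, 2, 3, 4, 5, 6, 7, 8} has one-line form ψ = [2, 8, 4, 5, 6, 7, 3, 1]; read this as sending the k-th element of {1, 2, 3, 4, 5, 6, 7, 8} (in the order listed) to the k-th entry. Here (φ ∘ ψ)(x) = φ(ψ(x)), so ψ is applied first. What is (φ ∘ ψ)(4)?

2

First apply ψ: ψ(4) = 5, then φ(5) = 2. Thus (φ ∘ ψ)(4) = 2.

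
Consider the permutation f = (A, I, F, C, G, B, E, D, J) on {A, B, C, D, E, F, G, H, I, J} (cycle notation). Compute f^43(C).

C lies in the 9-cycle (A, I, F, C, G, B, E, D, J).
Since the cycle has length 9, f^43 acts on it the same as f^7 (43 mod 9 = 7).
Stepping 7 places around the cycle: C → G → B → E → D → J → A → I.

I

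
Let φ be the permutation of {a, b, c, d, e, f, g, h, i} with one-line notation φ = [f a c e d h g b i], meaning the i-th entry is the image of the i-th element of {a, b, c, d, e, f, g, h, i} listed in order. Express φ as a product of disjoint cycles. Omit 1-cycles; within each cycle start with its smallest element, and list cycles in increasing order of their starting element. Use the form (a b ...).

(a f h b)(d e)

Start at a and follow images: a → f → h → b → a, giving the cycle (a f h b).
Continuing from each remaining unvisited element yields (a f h b)(d e).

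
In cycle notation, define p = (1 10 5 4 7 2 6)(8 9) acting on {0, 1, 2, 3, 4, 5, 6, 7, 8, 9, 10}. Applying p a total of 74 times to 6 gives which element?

6 lies in the 7-cycle (1 10 5 4 7 2 6).
On a 7-cycle, p^7 is the identity, so p^74 = p^4 there (74 ≡ 4 mod 7).
Advancing 4 steps from 6: 6 → 1 → 10 → 5 → 4.

4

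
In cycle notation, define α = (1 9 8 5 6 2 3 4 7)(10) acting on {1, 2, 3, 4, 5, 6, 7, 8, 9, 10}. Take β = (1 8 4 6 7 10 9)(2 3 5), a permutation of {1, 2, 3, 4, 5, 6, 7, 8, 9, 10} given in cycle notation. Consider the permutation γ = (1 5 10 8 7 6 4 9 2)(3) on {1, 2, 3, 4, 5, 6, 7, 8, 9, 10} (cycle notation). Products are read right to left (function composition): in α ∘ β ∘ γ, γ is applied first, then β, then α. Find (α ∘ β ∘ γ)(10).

Chase 10: γ(10) = 8; β(8) = 4; α(4) = 7. Hence (α ∘ β ∘ γ)(10) = 7.

7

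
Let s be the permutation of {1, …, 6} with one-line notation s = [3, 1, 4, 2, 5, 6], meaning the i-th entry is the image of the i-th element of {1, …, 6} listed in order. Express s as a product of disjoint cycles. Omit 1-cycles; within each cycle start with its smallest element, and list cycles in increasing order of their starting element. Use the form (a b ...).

(1 3 4 2)

From 1: 1 → 3 → 4 → 2 → 1, closing the cycle (1 3 4 2).
Repeating from the next unused element and collecting all non-trivial cycles gives (1 3 4 2).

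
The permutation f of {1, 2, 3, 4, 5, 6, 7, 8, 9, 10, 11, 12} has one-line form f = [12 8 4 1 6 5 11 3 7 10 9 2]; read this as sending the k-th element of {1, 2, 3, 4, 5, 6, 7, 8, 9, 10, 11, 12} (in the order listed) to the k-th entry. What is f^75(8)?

Tracing 8 → 3 → … returns to 8 after 6 steps, so 8 lies in a 6-cycle (1 12 2 8 3 4).
Powers repeat with period 6 on this cycle, and 75 mod 6 = 3, so f^75(8) = f^3(8).
Advancing 3 steps from 8: 8 → 3 → 4 → 1.

1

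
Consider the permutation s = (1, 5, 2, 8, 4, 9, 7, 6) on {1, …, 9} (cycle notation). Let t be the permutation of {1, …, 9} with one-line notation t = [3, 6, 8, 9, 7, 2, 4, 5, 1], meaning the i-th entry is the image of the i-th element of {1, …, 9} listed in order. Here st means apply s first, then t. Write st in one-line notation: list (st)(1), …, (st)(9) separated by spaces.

7 5 8 1 6 3 2 9 4

(st)(x) = t(s(x)). Computing each image: t(s(1)) = t(5) = 7, t(s(2)) = t(8) = 5, t(s(3)) = t(3) = 8, t(s(4)) = t(9) = 1, t(s(5)) = t(2) = 6, t(s(6)) = t(1) = 3, t(s(7)) = t(6) = 2, t(s(8)) = t(4) = 9, t(s(9)) = t(7) = 4.
Hence st = [7 5 8 1 6 3 2 9 4].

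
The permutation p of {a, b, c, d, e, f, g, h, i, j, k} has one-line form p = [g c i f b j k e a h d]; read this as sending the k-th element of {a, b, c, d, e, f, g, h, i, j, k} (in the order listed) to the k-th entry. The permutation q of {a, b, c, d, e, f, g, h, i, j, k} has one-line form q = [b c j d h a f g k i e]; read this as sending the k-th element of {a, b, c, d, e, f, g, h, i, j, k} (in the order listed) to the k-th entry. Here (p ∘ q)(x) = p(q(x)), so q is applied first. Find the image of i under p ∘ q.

d

(p ∘ q)(i) = p(q(i)). q(i) = k, then p(k) = d. So (p ∘ q)(i) = d.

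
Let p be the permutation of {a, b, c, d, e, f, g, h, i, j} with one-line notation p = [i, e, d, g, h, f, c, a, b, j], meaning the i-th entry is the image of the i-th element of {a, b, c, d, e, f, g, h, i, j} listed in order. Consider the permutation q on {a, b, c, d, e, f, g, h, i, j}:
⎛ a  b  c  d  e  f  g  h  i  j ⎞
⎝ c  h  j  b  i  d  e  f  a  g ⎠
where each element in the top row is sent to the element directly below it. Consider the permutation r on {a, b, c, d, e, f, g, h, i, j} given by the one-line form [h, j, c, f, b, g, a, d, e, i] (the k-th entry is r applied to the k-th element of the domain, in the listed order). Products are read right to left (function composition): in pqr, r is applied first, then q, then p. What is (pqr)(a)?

Apply the permutations in order: r(a) = h, then q(h) = f, then p(f) = f. So (pqr)(a) = f.

f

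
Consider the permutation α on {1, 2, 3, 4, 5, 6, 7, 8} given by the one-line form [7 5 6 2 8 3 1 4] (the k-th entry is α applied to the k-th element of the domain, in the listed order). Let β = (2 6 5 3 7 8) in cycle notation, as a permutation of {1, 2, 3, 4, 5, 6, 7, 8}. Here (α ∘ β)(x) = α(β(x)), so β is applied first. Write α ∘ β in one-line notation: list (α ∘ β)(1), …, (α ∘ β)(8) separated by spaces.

(α ∘ β)(x) = α(β(x)). Computing each image: α(β(1)) = α(1) = 7, α(β(2)) = α(6) = 3, α(β(3)) = α(7) = 1, α(β(4)) = α(4) = 2, α(β(5)) = α(3) = 6, α(β(6)) = α(5) = 8, α(β(7)) = α(8) = 4, α(β(8)) = α(2) = 5.
Hence α ∘ β = [7 3 1 2 6 8 4 5].

7 3 1 2 6 8 4 5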